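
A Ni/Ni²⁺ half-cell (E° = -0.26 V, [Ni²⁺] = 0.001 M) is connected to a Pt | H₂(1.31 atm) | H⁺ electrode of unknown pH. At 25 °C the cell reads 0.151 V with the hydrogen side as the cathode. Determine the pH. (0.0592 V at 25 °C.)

E°_cell = 0.26 V and n = 2.
log Q = n(E° − E)/0.0592 = 2×(0.26 − 0.151)/0.0592 = 3.682.
With Q = [Ni²⁺]·P(H₂) / [H⁺]^2, solving for [H⁺] gives log[H⁺] = -3.283, so pH = 3.28.

pH = 3.28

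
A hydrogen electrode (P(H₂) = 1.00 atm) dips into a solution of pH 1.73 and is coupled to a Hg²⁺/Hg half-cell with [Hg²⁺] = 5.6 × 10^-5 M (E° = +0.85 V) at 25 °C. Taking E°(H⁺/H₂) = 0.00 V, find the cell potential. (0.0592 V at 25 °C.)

0.83 V

The Hg²⁺/Hg couple is the cathode, so E°_cell = 0.85 V; n = 2.
[H⁺] = 10^(−1.73) = 0.019 M, and Q = [H⁺]^2 / ([Hg²⁺]·P(H₂)) = 6.19.
E = E° − (0.0592/2) log Q = 0.85 − (0.0592/2)(0.792) = 0.827 V.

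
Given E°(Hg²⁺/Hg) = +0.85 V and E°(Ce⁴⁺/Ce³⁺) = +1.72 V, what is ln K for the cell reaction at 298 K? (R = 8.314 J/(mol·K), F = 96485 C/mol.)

E°_cell = +1.72 − (+0.85) = 0.87 V, with n = 2 electrons transferred.
At equilibrium E = 0, so the Nernst equation gives ln K = nFE°/RT = (2)(96485)(0.87)/((8.314)(298)) = 67.76.

ln K = 67.8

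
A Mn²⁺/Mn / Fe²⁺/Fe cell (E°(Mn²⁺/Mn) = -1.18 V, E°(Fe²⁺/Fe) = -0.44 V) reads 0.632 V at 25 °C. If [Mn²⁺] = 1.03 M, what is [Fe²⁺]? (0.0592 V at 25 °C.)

2.3 × 10^-4 M

From the Nernst equation, log Q = n(E° − E)/0.0592 = 2(0.74 − 0.632)/0.0592 = 3.649, so Q = 4450.
With Q = [Mn²⁺]/[Fe²⁺] and the known concentrations, [Fe²⁺] in the denominator gives [Fe²⁺] = 2.3 × 10^-4 M.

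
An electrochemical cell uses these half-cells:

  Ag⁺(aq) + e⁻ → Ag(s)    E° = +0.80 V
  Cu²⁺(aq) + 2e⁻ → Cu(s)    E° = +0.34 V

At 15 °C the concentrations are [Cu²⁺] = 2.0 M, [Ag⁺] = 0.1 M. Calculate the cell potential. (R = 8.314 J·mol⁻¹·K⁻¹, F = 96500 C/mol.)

The Ag⁺/Ag couple has the higher reduction potential and acts as the cathode, so E°_cell = +0.80 − (+0.34) = 0.46 V.
Balancing electrons gives n = 2; the reaction quotient is Q = [Cu²⁺]/[Ag⁺]^2 = 200.
E = E° − (RT/nF) ln Q = 0.46 − (8.314×288)/(2×96500) × (5.298) = 0.460 − 0.066 = 0.394 V.

0.394 V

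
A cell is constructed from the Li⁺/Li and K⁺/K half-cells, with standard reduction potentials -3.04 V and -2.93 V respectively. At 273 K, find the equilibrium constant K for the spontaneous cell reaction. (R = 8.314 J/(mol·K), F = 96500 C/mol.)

110

E°_cell = -2.93 − (-3.04) = 0.11 V, with n = 1 electron transferred.
At equilibrium E = 0, so the Nernst equation gives ln K = nFE°/RT = (1)(96500)(0.11)/((8.314)(273)) = 4.68.
K = e^4.68 = 110.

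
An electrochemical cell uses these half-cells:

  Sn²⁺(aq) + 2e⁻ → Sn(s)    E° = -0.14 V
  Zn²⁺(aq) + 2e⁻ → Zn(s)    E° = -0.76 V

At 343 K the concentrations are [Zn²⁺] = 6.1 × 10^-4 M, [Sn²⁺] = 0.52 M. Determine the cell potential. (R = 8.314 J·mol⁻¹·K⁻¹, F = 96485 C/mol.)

The Sn²⁺/Sn couple has the higher reduction potential and acts as the cathode, so E°_cell = -0.14 − (-0.76) = 0.62 V.
Balancing electrons gives n = 2; the reaction quotient is Q = [Zn²⁺]/[Sn²⁺] = 0.00117.
E = E° − (RT/nF) ln Q = 0.62 − (8.314×343)/(2×96485) × (-6.748) = 0.620 + 0.100 = 0.720 V.

0.720 V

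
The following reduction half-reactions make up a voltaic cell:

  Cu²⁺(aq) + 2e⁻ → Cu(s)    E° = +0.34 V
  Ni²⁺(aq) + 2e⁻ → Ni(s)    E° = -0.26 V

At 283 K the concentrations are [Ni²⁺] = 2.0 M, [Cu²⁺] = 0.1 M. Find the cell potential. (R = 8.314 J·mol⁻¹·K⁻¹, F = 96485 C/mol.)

The Cu²⁺/Cu couple has the higher reduction potential and acts as the cathode, so E°_cell = +0.34 − (-0.26) = 0.60 V.
Balancing electrons gives n = 2; the reaction quotient is Q = [Ni²⁺]/[Cu²⁺] = 20.0.
E = E° − (RT/nF) ln Q = 0.60 − (8.314×283)/(2×96485) × (2.996) = 0.600 − 0.037 = 0.563 V.

0.563 V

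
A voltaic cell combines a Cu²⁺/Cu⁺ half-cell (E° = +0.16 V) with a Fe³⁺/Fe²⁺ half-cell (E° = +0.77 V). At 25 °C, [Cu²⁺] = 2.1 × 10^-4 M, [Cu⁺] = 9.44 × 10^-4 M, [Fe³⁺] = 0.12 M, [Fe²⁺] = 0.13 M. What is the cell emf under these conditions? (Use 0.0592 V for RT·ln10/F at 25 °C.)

0.647 V

The Fe³⁺/Fe²⁺ couple has the higher reduction potential and acts as the cathode, so E°_cell = +0.77 − (+0.16) = 0.61 V.
Balancing electrons gives n = 1; the reaction quotient is Q = [Cu²⁺]·[Fe²⁺]/([Cu⁺]·[Fe³⁺]) = 0.241.
At 25 °C, E = E° − (0.0592/n) log Q = 0.61 − (0.0592/1)(-0.618) = 0.610 + 0.037 = 0.647 V.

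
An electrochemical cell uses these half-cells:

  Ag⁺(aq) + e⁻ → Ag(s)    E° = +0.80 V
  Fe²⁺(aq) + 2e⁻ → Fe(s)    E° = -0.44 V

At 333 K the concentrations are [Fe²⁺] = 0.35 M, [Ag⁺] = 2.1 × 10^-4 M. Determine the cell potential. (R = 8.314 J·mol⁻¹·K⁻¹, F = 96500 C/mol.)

The Ag⁺/Ag couple has the higher reduction potential and acts as the cathode, so E°_cell = +0.80 − (-0.44) = 1.24 V.
Balancing electrons gives n = 2; the reaction quotient is Q = [Fe²⁺]/[Ag⁺]^2 = 7.94 × 10^6.
E = E° − (RT/nF) ln Q = 1.24 − (8.314×333)/(2×96500) × (15.887) = 1.240 − 0.228 = 1.012 V.

1.01 V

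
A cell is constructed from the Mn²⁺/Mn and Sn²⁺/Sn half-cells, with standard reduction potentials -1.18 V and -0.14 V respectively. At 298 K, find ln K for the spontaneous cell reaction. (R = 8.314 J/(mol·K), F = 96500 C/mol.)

E°_cell = -0.14 − (-1.18) = 1.04 V, with n = 2 electrons transferred.
At equilibrium E = 0, so the Nernst equation gives ln K = nFE°/RT = (2)(96500)(1.04)/((8.314)(298)) = 81.01.

ln K = 81.0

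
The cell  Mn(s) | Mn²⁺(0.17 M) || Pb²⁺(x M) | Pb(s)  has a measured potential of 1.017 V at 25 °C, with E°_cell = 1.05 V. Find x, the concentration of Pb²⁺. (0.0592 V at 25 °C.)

From the Nernst equation, log Q = n(E° − E)/0.0592 = 2(1.05 − 1.017)/0.0592 = 1.115, so Q = 13.0.
With Q = [Mn²⁺]/[Pb²⁺] and the known concentrations, [Pb²⁺] in the denominator gives [Pb²⁺] = 0.013 M.

0.013 M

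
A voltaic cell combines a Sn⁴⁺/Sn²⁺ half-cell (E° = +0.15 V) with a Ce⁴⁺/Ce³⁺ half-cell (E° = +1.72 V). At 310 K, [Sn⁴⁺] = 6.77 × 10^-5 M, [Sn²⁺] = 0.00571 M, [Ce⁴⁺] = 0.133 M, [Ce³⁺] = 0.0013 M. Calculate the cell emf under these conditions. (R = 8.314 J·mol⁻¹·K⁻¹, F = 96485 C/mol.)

1.75 V

The Ce⁴⁺/Ce³⁺ couple has the higher reduction potential and acts as the cathode, so E°_cell = +1.72 − (+0.15) = 1.57 V.
Balancing electrons gives n = 2; the reaction quotient is Q = [Sn⁴⁺]·[Ce³⁺]^2/([Sn²⁺]·[Ce⁴⁺]^2) = 1.13 × 10^-6.
E = E° − (RT/nF) ln Q = 1.57 − (8.314×310)/(2×96485) × (-13.691) = 1.570 + 0.183 = 1.753 V.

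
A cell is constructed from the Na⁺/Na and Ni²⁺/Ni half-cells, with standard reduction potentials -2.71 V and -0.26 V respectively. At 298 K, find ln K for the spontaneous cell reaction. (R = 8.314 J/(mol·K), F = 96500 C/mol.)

ln K = 190.9

E°_cell = -0.26 − (-2.71) = 2.45 V, with n = 2 electrons transferred.
At equilibrium E = 0, so the Nernst equation gives ln K = nFE°/RT = (2)(96500)(2.45)/((8.314)(298)) = 190.85.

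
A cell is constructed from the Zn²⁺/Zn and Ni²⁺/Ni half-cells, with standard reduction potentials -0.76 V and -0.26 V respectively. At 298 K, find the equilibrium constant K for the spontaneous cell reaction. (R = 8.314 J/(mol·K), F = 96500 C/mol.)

8.2 × 10^16

E°_cell = -0.26 − (-0.76) = 0.50 V, with n = 2 electrons transferred.
At equilibrium E = 0, so the Nernst equation gives ln K = nFE°/RT = (2)(96500)(0.50)/((8.314)(298)) = 38.95.
K = e^38.95 = 8.2 × 10^16.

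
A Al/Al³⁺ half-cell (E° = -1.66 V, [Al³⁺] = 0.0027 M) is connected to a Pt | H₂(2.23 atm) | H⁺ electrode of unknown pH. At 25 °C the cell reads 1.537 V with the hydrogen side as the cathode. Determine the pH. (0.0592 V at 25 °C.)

E°_cell = 1.66 V and n = 6.
log Q = n(E° − E)/0.0592 = 6×(1.66 − 1.537)/0.0592 = 12.466.
With Q = [Al³⁺]^2·P(H₂)^3 / [H⁺]^6, solving for [H⁺] gives log[H⁺] = -2.760, so pH = 2.76.

pH = 2.76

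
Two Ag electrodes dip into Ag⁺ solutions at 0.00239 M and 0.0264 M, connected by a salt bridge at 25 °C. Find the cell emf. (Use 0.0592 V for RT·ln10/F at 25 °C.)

0.062 V

Both half-cells are Ag⁺/Ag, so E°_cell = 0. The concentrated side is the cathode; the cell reaction moves Ag⁺ from high to low concentration with n = 1.
Q = [Ag⁺]_dilute/[Ag⁺]_conc = 0.00239/0.0264 = 0.0905.
E = 0 − (0.0592/1) log Q = −(0.0592/1)(-1.043) = 0.0617 V.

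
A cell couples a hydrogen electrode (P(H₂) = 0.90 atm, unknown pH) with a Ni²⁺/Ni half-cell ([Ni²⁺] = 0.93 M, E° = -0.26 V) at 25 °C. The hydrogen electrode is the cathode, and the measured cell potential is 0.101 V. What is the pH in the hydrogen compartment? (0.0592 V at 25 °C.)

pH = 2.72

E°_cell = 0.26 V and n = 2.
log Q = n(E° − E)/0.0592 = 2×(0.26 − 0.101)/0.0592 = 5.372.
With Q = [Ni²⁺]·P(H₂) / [H⁺]^2, solving for [H⁺] gives log[H⁺] = -2.724, so pH = 2.72.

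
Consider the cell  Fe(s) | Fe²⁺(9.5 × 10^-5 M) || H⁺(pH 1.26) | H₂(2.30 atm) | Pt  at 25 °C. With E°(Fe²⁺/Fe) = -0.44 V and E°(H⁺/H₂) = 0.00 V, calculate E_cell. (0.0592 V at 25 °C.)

The hydrogen couple is the cathode, so E°_cell = 0.44 V; n = 2.
[H⁺] = 10^(−1.26) = 0.055 M, and Q = [Fe²⁺]·P(H₂) / [H⁺]^2 = 0.0724.
E = E° − (0.0592/2) log Q = 0.44 − (0.0592/2)(-1.141) = 0.474 V.

0.47 V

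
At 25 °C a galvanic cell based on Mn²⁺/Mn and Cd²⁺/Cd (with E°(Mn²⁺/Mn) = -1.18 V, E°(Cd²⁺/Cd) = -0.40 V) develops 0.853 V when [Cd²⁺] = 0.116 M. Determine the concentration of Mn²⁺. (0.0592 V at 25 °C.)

4 × 10^-4 M

From the Nernst equation, log Q = n(E° − E)/0.0592 = 2(0.78 − 0.853)/0.0592 = -2.466, so Q = 0.00342.
With Q = [Mn²⁺]/[Cd²⁺] and the known concentrations, [Mn²⁺] in the numerator gives [Mn²⁺] = 4 × 10^-4 M.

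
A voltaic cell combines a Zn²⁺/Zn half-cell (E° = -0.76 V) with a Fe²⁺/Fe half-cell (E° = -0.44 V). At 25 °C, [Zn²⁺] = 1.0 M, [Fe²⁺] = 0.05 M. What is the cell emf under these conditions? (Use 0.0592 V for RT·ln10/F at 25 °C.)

The Fe²⁺/Fe couple has the higher reduction potential and acts as the cathode, so E°_cell = -0.44 − (-0.76) = 0.32 V.
Balancing electrons gives n = 2; the reaction quotient is Q = [Zn²⁺]/[Fe²⁺] = 20.0.
At 25 °C, E = E° − (0.0592/n) log Q = 0.32 − (0.0592/2)(1.301) = 0.320 − 0.039 = 0.281 V.

0.281 V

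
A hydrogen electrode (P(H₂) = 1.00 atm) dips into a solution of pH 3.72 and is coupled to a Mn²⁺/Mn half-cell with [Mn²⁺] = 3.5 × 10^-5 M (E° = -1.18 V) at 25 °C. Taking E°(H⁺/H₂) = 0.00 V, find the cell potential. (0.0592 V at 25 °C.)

The hydrogen couple is the cathode, so E°_cell = 1.18 V; n = 2.
[H⁺] = 10^(−3.72) = 1.9 × 10^-4 M, and Q = [Mn²⁺]·P(H₂) / [H⁺]^2 = 964.
E = E° − (0.0592/2) log Q = 1.18 − (0.0592/2)(2.984) = 1.092 V.

1.09 V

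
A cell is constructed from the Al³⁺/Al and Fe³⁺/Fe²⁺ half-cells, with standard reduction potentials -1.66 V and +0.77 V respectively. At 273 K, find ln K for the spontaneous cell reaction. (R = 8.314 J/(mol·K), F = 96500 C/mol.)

E°_cell = +0.77 − (-1.66) = 2.43 V, with n = 3 electrons transferred.
At equilibrium E = 0, so the Nernst equation gives ln K = nFE°/RT = (3)(96500)(2.43)/((8.314)(273)) = 309.94.

ln K = 309.9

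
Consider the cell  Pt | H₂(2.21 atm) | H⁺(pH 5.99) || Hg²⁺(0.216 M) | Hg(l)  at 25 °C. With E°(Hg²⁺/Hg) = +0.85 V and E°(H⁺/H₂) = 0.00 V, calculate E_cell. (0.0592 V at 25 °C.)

The Hg²⁺/Hg couple is the cathode, so E°_cell = 0.85 V; n = 2.
[H⁺] = 10^(−5.99) = 1 × 10^-6 M, and Q = [H⁺]^2 / ([Hg²⁺]·P(H₂)) = 2.19 × 10^-12.
E = E° − (0.0592/2) log Q = 0.85 − (0.0592/2)(-11.659) = 1.195 V.

1.20 V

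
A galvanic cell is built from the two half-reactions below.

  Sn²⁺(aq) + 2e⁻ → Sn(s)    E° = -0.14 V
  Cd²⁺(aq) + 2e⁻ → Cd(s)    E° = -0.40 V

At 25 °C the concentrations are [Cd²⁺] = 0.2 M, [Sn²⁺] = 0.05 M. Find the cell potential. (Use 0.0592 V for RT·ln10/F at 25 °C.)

0.242 V

The Sn²⁺/Sn couple has the higher reduction potential and acts as the cathode, so E°_cell = -0.14 − (-0.40) = 0.26 V.
Balancing electrons gives n = 2; the reaction quotient is Q = [Cd²⁺]/[Sn²⁺] = 4.00.
At 25 °C, E = E° − (0.0592/n) log Q = 0.26 − (0.0592/2)(0.602) = 0.260 − 0.018 = 0.242 V.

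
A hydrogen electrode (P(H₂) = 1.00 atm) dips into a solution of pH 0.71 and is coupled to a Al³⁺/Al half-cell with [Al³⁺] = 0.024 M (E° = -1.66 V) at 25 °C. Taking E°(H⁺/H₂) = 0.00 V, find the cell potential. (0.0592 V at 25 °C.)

1.65 V

The hydrogen couple is the cathode, so E°_cell = 1.66 V; n = 6.
[H⁺] = 10^(−0.71) = 0.19 M, and Q = [Al³⁺]^2·P(H₂)^3 / [H⁺]^6 = 10.5.
E = E° − (0.0592/6) log Q = 1.66 − (0.0592/6)(1.020) = 1.650 V.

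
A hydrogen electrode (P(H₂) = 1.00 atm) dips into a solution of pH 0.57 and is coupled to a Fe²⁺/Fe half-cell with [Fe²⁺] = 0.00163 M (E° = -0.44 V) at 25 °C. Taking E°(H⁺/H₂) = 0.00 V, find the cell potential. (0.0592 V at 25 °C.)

0.49 V

The hydrogen couple is the cathode, so E°_cell = 0.44 V; n = 2.
[H⁺] = 10^(−0.57) = 0.27 M, and Q = [Fe²⁺]·P(H₂) / [H⁺]^2 = 0.0225.
E = E° − (0.0592/2) log Q = 0.44 − (0.0592/2)(-1.648) = 0.489 V.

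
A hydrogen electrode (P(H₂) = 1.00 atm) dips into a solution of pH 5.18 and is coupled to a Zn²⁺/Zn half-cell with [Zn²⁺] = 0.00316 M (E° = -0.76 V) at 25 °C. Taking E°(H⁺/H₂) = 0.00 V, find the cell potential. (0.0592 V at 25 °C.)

0.53 V

The hydrogen couple is the cathode, so E°_cell = 0.76 V; n = 2.
[H⁺] = 10^(−5.18) = 6.6 × 10^-6 M, and Q = [Zn²⁺]·P(H₂) / [H⁺]^2 = 7.24 × 10^7.
E = E° − (0.0592/2) log Q = 0.76 − (0.0592/2)(7.860) = 0.527 V.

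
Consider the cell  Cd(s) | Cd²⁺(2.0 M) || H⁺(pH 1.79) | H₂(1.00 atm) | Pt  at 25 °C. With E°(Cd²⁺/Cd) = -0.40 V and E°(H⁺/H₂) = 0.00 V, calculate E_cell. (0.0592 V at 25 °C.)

0.29 V

The hydrogen couple is the cathode, so E°_cell = 0.40 V; n = 2.
[H⁺] = 10^(−1.79) = 0.016 M, and Q = [Cd²⁺]·P(H₂) / [H⁺]^2 = 7600.
E = E° − (0.0592/2) log Q = 0.40 − (0.0592/2)(3.881) = 0.285 V.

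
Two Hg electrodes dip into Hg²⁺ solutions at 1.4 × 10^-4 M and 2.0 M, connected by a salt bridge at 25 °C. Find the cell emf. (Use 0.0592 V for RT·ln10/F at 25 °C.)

0.12 V

Both half-cells are Hg²⁺/Hg, so E°_cell = 0. The concentrated side is the cathode; the cell reaction moves Hg²⁺ from high to low concentration with n = 2.
Q = [Hg²⁺]_dilute/[Hg²⁺]_conc = 1.4 × 10^-4/2.0 = 7 × 10^-5.
E = 0 − (0.0592/2) log Q = −(0.0592/2)(-4.155) = 0.1230 V.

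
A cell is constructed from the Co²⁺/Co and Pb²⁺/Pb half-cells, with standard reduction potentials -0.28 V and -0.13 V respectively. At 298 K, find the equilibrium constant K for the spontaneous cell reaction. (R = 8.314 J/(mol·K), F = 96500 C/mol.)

E°_cell = -0.13 − (-0.28) = 0.15 V, with n = 2 electrons transferred.
At equilibrium E = 0, so the Nernst equation gives ln K = nFE°/RT = (2)(96500)(0.15)/((8.314)(298)) = 11.68.
K = e^11.68 = 1.2 × 10^5.

1.2 × 10^5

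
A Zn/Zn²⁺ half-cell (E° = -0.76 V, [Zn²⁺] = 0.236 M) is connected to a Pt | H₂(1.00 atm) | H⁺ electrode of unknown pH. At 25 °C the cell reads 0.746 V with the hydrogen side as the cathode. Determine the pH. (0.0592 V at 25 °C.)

E°_cell = 0.76 V and n = 2.
log Q = n(E° − E)/0.0592 = 2×(0.76 − 0.746)/0.0592 = 0.473.
With Q = [Zn²⁺]·P(H₂) / [H⁺]^2, solving for [H⁺] gives log[H⁺] = -0.550, so pH = 0.55.

pH = 0.55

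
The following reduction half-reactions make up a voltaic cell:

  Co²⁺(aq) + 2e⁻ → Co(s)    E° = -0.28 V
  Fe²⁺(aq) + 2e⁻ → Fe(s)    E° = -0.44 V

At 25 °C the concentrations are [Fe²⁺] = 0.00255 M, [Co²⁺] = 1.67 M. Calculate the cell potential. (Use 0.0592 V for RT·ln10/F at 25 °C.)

0.243 V

The Co²⁺/Co couple has the higher reduction potential and acts as the cathode, so E°_cell = -0.28 − (-0.44) = 0.16 V.
Balancing electrons gives n = 2; the reaction quotient is Q = [Fe²⁺]/[Co²⁺] = 0.00153.
At 25 °C, E = E° − (0.0592/n) log Q = 0.16 − (0.0592/2)(-2.816) = 0.160 + 0.083 = 0.243 V.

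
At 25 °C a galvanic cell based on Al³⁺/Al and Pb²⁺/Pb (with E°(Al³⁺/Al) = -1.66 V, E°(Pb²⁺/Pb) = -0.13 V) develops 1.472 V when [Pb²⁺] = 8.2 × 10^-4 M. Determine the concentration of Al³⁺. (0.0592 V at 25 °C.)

0.02 M

From the Nernst equation, log Q = n(E° − E)/0.0592 = 6(1.53 − 1.472)/0.0592 = 5.878, so Q = 7.56 × 10^5.
With Q = [Al³⁺]^2/[Pb²⁺]^3 and the known concentrations, [Al³⁺]^2 in the numerator gives [Al³⁺] = 0.02 M.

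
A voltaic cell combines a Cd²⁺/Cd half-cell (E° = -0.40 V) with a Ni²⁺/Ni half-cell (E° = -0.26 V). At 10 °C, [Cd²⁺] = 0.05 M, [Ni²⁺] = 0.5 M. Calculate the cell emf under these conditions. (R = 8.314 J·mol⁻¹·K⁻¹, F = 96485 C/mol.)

The Ni²⁺/Ni couple has the higher reduction potential and acts as the cathode, so E°_cell = -0.26 − (-0.40) = 0.14 V.
Balancing electrons gives n = 2; the reaction quotient is Q = [Cd²⁺]/[Ni²⁺] = 0.100.
E = E° − (RT/nF) ln Q = 0.14 − (8.314×283)/(2×96485) × (-2.303) = 0.140 + 0.028 = 0.168 V.

0.168 V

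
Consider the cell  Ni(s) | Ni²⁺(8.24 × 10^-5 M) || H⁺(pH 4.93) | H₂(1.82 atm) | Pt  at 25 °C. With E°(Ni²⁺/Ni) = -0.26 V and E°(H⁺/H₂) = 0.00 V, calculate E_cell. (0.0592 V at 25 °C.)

0.081 V

The hydrogen couple is the cathode, so E°_cell = 0.26 V; n = 2.
[H⁺] = 10^(−4.93) = 1.2 × 10^-5 M, and Q = [Ni²⁺]·P(H₂) / [H⁺]^2 = 1.09 × 10^6.
E = E° − (0.0592/2) log Q = 0.26 − (0.0592/2)(6.036) = 0.081 V.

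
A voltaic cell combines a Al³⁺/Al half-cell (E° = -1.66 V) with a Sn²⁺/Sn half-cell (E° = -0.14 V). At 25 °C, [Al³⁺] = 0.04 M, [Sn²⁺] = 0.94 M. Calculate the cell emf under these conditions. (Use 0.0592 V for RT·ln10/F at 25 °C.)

1.55 V

The Sn²⁺/Sn couple has the higher reduction potential and acts as the cathode, so E°_cell = -0.14 − (-1.66) = 1.52 V.
Balancing electrons gives n = 6; the reaction quotient is Q = [Al³⁺]^2/[Sn²⁺]^3 = 0.00193.
At 25 °C, E = E° − (0.0592/n) log Q = 1.52 − (0.0592/6)(-2.715) = 1.520 + 0.027 = 1.547 V.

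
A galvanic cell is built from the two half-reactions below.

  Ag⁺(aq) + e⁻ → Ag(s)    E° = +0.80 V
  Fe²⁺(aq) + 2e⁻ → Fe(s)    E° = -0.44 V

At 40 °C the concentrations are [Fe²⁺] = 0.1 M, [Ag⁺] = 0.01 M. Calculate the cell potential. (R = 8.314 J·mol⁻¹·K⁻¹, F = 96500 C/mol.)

The Ag⁺/Ag couple has the higher reduction potential and acts as the cathode, so E°_cell = +0.80 − (-0.44) = 1.24 V.
Balancing electrons gives n = 2; the reaction quotient is Q = [Fe²⁺]/[Ag⁺]^2 = 1000.
E = E° − (RT/nF) ln Q = 1.24 − (8.314×313)/(2×96500) × (6.908) = 1.240 − 0.093 = 1.147 V.

1.15 V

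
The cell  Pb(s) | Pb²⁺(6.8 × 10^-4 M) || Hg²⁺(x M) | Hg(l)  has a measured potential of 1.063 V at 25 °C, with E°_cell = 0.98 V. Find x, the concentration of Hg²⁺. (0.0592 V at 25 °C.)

0.43 M

From the Nernst equation, log Q = n(E° − E)/0.0592 = 2(0.98 − 1.063)/0.0592 = -2.804, so Q = 0.00157.
With Q = [Pb²⁺]/[Hg²⁺] and the known concentrations, [Hg²⁺] in the denominator gives [Hg²⁺] = 0.43 M.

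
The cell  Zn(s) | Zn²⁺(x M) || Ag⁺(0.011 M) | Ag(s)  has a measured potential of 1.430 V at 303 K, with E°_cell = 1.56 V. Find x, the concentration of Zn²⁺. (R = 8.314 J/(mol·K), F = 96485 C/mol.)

2.6 M

From the Nernst equation, ln Q = nF(E° − E)/RT = 2×96485×(1.56 − 1.430)/(8.314×303) = 9.958, so Q = 2.11 × 10^4.
With Q = [Zn²⁺]/[Ag⁺]^2 and the known concentrations, [Zn²⁺] in the numerator gives [Zn²⁺] = 2.6 M.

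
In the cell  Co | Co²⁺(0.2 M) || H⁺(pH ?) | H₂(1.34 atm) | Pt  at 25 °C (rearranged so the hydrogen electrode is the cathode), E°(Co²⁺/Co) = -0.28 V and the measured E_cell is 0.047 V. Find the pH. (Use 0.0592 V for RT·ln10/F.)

E°_cell = 0.28 V and n = 2.
log Q = n(E° − E)/0.0592 = 2×(0.28 − 0.047)/0.0592 = 7.872.
With Q = [Co²⁺]·P(H₂) / [H⁺]^2, solving for [H⁺] gives log[H⁺] = -4.222, so pH = 4.22.

pH = 4.22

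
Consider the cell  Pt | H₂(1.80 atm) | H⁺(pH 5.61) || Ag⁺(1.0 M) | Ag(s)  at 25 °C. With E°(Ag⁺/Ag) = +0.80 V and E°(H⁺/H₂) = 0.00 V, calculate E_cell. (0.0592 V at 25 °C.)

The Ag⁺/Ag couple is the cathode, so E°_cell = 0.80 V; n = 2.
[H⁺] = 10^(−5.61) = 2.5 × 10^-6 M, and Q = [H⁺]^2 / ([Ag⁺]^2·P(H₂)) = 3.35 × 10^-12.
E = E° − (0.0592/2) log Q = 0.80 − (0.0592/2)(-11.475) = 1.140 V.

1.14 V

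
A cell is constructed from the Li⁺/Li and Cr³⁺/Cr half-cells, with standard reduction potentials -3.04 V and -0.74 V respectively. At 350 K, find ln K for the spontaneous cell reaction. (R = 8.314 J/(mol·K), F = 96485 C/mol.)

ln K = 228.8

E°_cell = -0.74 − (-3.04) = 2.30 V, with n = 3 electrons transferred.
At equilibrium E = 0, so the Nernst equation gives ln K = nFE°/RT = (3)(96485)(2.30)/((8.314)(350)) = 228.79.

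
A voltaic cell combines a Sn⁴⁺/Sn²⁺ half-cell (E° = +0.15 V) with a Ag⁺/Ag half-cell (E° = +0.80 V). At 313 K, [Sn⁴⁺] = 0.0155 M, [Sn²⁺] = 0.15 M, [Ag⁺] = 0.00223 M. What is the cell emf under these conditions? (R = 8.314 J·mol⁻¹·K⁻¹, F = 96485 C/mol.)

The Ag⁺/Ag couple has the higher reduction potential and acts as the cathode, so E°_cell = +0.80 − (+0.15) = 0.65 V.
Balancing electrons gives n = 2; the reaction quotient is Q = [Sn⁴⁺]/([Sn²⁺]·[Ag⁺]^2) = 2.08 × 10^4.
E = E° − (RT/nF) ln Q = 0.65 − (8.314×313)/(2×96485) × (9.942) = 0.650 − 0.134 = 0.516 V.

0.516 V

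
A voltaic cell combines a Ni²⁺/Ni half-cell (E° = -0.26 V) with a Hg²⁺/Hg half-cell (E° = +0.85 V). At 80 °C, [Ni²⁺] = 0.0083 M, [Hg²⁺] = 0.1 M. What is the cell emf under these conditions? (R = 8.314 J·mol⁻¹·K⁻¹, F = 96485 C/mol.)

1.15 V

The Hg²⁺/Hg couple has the higher reduction potential and acts as the cathode, so E°_cell = +0.85 − (-0.26) = 1.11 V.
Balancing electrons gives n = 2; the reaction quotient is Q = [Ni²⁺]/[Hg²⁺] = 0.0830.
E = E° − (RT/nF) ln Q = 1.11 − (8.314×353)/(2×96485) × (-2.489) = 1.110 + 0.038 = 1.148 V.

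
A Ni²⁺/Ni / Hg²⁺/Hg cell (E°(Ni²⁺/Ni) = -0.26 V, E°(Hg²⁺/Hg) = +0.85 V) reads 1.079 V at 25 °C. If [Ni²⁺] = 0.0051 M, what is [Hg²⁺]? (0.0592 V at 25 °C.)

4.6 × 10^-4 M

From the Nernst equation, log Q = n(E° − E)/0.0592 = 2(1.11 − 1.079)/0.0592 = 1.047, so Q = 11.2.
With Q = [Ni²⁺]/[Hg²⁺] and the known concentrations, [Hg²⁺] in the denominator gives [Hg²⁺] = 4.6 × 10^-4 M.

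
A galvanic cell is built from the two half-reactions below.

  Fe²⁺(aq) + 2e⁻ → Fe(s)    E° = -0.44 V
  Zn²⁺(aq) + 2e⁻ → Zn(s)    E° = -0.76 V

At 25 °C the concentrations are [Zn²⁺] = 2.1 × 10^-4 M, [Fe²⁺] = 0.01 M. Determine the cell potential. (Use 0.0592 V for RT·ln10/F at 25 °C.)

0.370 V

The Fe²⁺/Fe couple has the higher reduction potential and acts as the cathode, so E°_cell = -0.44 − (-0.76) = 0.32 V.
Balancing electrons gives n = 2; the reaction quotient is Q = [Zn²⁺]/[Fe²⁺] = 0.0210.
At 25 °C, E = E° − (0.0592/n) log Q = 0.32 − (0.0592/2)(-1.678) = 0.320 + 0.050 = 0.370 V.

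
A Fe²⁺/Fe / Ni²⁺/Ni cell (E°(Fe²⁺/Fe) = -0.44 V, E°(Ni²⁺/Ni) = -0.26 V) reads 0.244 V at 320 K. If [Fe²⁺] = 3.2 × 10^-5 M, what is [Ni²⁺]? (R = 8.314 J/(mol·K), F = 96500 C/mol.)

0.0033 M

From the Nernst equation, ln Q = nF(E° − E)/RT = 2×96500×(0.18 − 0.244)/(8.314×320) = -4.643, so Q = 0.00963.
With Q = [Fe²⁺]/[Ni²⁺] and the known concentrations, [Ni²⁺] in the denominator gives [Ni²⁺] = 0.0033 M.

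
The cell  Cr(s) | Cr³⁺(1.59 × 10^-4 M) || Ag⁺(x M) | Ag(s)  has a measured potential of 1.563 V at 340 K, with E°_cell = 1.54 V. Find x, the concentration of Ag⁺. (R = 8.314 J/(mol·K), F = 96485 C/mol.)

From the Nernst equation, ln Q = nF(E° − E)/RT = 3×96485×(1.54 − 1.563)/(8.314×340) = -2.355, so Q = 0.0949.
With Q = [Cr³⁺]/[Ag⁺]^3 and the known concentrations, [Ag⁺]^3 in the denominator gives [Ag⁺] = 0.12 M.

0.12 M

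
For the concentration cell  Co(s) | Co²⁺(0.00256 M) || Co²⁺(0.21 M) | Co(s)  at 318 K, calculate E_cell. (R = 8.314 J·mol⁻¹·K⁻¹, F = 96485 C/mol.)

0.060 V

Both half-cells are Co²⁺/Co, so E°_cell = 0. The concentrated side is the cathode; the cell reaction moves Co²⁺ from high to low concentration with n = 2.
Q = [Co²⁺]_dilute/[Co²⁺]_conc = 0.00256/0.21 = 0.0122.
E = 0 − (RT/nF) ln Q = −((8.314×318)/(2×96485))(-4.407) = 0.0604 V.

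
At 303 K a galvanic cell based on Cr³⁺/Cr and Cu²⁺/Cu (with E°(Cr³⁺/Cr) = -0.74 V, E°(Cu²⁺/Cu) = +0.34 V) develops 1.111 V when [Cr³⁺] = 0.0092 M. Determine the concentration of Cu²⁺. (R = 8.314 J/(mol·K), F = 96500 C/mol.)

From the Nernst equation, ln Q = nF(E° − E)/RT = 6×96500×(1.08 − 1.111)/(8.314×303) = -7.125, so Q = 8.05 × 10^-4.
With Q = [Cr³⁺]^2/[Cu²⁺]^3 and the known concentrations, [Cu²⁺]^3 in the denominator gives [Cu²⁺] = 0.47 M.

0.47 M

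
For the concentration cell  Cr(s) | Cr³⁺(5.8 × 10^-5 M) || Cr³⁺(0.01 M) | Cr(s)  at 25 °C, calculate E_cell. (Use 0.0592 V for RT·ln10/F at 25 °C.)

Both half-cells are Cr³⁺/Cr, so E°_cell = 0. The concentrated side is the cathode; the cell reaction moves Cr³⁺ from high to low concentration with n = 3.
Q = [Cr³⁺]_dilute/[Cr³⁺]_conc = 5.8 × 10^-5/0.01 = 0.00580.
E = 0 − (0.0592/3) log Q = −(0.0592/3)(-2.237) = 0.0441 V.

0.044 V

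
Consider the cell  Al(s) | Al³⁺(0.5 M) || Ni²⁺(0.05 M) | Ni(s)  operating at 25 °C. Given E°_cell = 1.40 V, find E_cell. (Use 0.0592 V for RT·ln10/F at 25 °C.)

Balancing electrons gives n = 6; the reaction quotient is Q = [Al³⁺]^2/[Ni²⁺]^3 = 2000.
At 25 °C, E = E° − (0.0592/n) log Q = 1.40 − (0.0592/6)(3.301) = 1.400 − 0.033 = 1.367 V.

1.37 V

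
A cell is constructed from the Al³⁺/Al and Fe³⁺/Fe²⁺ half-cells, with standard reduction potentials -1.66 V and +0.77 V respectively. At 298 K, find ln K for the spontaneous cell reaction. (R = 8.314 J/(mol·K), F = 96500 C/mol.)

E°_cell = +0.77 − (-1.66) = 2.43 V, with n = 3 electrons transferred.
At equilibrium E = 0, so the Nernst equation gives ln K = nFE°/RT = (3)(96500)(2.43)/((8.314)(298)) = 283.94.

ln K = 283.9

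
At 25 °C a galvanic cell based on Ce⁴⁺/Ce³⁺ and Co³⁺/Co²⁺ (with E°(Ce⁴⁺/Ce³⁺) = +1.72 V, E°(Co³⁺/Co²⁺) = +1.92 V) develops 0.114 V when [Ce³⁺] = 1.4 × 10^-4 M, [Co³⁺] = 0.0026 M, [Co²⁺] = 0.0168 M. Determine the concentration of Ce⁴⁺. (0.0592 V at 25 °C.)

6.1 × 10^-4 M

From the Nernst equation, log Q = n(E° − E)/0.0592 = 1(0.20 − 0.114)/0.0592 = 1.453, so Q = 28.4.
With Q = [Ce⁴⁺]·[Co²⁺]/([Ce³⁺]·[Co³⁺]) and the known concentrations, [Ce⁴⁺] in the numerator gives [Ce⁴⁺] = 6.1 × 10^-4 M.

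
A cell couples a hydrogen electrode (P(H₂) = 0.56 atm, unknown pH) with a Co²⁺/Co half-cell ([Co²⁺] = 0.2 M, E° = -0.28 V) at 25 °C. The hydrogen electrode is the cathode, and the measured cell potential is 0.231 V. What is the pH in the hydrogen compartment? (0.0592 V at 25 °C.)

pH = 1.30

E°_cell = 0.28 V and n = 2.
log Q = n(E° − E)/0.0592 = 2×(0.28 − 0.231)/0.0592 = 1.655.
With Q = [Co²⁺]·P(H₂) / [H⁺]^2, solving for [H⁺] gives log[H⁺] = -1.303, so pH = 1.30.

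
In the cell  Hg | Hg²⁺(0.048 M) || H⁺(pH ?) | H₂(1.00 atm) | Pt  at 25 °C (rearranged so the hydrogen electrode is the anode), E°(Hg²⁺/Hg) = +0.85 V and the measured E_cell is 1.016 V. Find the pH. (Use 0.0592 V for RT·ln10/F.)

pH = 3.46

E°_cell = 0.85 V and n = 2.
log Q = n(E° − E)/0.0592 = 2×(0.85 − 1.016)/0.0592 = -5.608.
With Q = [H⁺]^2 / ([Hg²⁺]·P(H₂)), solving for [H⁺] gives log[H⁺] = -3.463, so pH = 3.46.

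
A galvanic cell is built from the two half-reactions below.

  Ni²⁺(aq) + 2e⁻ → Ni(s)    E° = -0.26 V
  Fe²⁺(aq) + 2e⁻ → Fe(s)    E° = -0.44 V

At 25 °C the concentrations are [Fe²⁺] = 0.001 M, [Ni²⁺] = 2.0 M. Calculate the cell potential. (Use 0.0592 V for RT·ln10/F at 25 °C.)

0.278 V

The Ni²⁺/Ni couple has the higher reduction potential and acts as the cathode, so E°_cell = -0.26 − (-0.44) = 0.18 V.
Balancing electrons gives n = 2; the reaction quotient is Q = [Fe²⁺]/[Ni²⁺] = 5 × 10^-4.
At 25 °C, E = E° − (0.0592/n) log Q = 0.18 − (0.0592/2)(-3.301) = 0.180 + 0.098 = 0.278 V.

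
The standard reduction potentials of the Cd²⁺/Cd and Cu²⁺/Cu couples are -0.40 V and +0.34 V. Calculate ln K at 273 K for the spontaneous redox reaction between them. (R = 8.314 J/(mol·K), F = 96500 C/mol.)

ln K = 62.9

E°_cell = +0.34 − (-0.40) = 0.74 V, with n = 2 electrons transferred.
At equilibrium E = 0, so the Nernst equation gives ln K = nFE°/RT = (2)(96500)(0.74)/((8.314)(273)) = 62.92.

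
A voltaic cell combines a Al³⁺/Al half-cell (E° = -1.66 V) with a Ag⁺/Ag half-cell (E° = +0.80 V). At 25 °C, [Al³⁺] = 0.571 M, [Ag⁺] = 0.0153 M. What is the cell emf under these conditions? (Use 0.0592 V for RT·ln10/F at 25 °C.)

2.36 V

The Ag⁺/Ag couple has the higher reduction potential and acts as the cathode, so E°_cell = +0.80 − (-1.66) = 2.46 V.
Balancing electrons gives n = 3; the reaction quotient is Q = [Al³⁺]/[Ag⁺]^3 = 1.59 × 10^5.
At 25 °C, E = E° − (0.0592/n) log Q = 2.46 − (0.0592/3)(5.203) = 2.460 − 0.103 = 2.357 V.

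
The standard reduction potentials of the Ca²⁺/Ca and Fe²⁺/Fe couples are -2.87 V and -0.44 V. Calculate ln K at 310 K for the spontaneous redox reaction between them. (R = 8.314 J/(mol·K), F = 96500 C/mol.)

ln K = 182.0

E°_cell = -0.44 − (-2.87) = 2.43 V, with n = 2 electrons transferred.
At equilibrium E = 0, so the Nernst equation gives ln K = nFE°/RT = (2)(96500)(2.43)/((8.314)(310)) = 181.97.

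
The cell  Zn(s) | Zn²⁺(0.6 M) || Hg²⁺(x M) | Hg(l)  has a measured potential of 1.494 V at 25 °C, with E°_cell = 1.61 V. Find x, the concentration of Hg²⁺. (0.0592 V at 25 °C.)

From the Nernst equation, log Q = n(E° − E)/0.0592 = 2(1.61 − 1.494)/0.0592 = 3.919, so Q = 8300.
With Q = [Zn²⁺]/[Hg²⁺] and the known concentrations, [Hg²⁺] in the denominator gives [Hg²⁺] = 7.2 × 10^-5 M.

7.2 × 10^-5 M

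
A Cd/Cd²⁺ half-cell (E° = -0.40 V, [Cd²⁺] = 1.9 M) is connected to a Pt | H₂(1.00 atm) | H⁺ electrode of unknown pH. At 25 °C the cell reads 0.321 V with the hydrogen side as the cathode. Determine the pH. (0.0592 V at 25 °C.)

E°_cell = 0.40 V and n = 2.
log Q = n(E° − E)/0.0592 = 2×(0.40 − 0.321)/0.0592 = 2.669.
With Q = [Cd²⁺]·P(H₂) / [H⁺]^2, solving for [H⁺] gives log[H⁺] = -1.195, so pH = 1.20.

pH = 1.20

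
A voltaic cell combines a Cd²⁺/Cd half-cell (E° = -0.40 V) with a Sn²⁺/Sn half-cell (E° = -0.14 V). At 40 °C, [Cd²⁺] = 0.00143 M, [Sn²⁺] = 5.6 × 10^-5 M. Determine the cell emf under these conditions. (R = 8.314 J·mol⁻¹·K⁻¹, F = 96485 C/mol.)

0.216 V

The Sn²⁺/Sn couple has the higher reduction potential and acts as the cathode, so E°_cell = -0.14 − (-0.40) = 0.26 V.
Balancing electrons gives n = 2; the reaction quotient is Q = [Cd²⁺]/[Sn²⁺] = 25.5.
E = E° − (RT/nF) ln Q = 0.26 − (8.314×313)/(2×96485) × (3.240) = 0.260 − 0.044 = 0.216 V.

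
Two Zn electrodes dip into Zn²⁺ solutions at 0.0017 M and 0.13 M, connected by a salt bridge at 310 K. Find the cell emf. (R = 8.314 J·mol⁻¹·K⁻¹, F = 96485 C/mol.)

Both half-cells are Zn²⁺/Zn, so E°_cell = 0. The concentrated side is the cathode; the cell reaction moves Zn²⁺ from high to low concentration with n = 2.
Q = [Zn²⁺]_dilute/[Zn²⁺]_conc = 0.0017/0.13 = 0.0131.
E = 0 − (RT/nF) ln Q = −((8.314×310)/(2×96485))(-4.337) = 0.0579 V.

0.058 V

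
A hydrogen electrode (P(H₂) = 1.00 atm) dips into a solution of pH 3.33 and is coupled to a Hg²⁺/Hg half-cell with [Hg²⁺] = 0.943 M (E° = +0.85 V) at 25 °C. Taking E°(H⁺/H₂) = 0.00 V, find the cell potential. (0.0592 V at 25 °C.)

The Hg²⁺/Hg couple is the cathode, so E°_cell = 0.85 V; n = 2.
[H⁺] = 10^(−3.33) = 4.7 × 10^-4 M, and Q = [H⁺]^2 / ([Hg²⁺]·P(H₂)) = 2.32 × 10^-7.
E = E° − (0.0592/2) log Q = 0.85 − (0.0592/2)(-6.635) = 1.046 V.

1.05 V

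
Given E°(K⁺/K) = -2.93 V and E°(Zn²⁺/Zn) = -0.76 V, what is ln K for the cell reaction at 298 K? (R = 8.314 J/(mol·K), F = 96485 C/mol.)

E°_cell = -0.76 − (-2.93) = 2.17 V, with n = 2 electrons transferred.
At equilibrium E = 0, so the Nernst equation gives ln K = nFE°/RT = (2)(96485)(2.17)/((8.314)(298)) = 169.01.

ln K = 169.0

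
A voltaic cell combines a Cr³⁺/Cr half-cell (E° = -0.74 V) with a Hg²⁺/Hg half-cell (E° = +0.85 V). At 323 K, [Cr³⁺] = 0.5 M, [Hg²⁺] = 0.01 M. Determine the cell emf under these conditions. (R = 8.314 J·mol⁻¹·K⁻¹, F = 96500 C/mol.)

1.53 V

The Hg²⁺/Hg couple has the higher reduction potential and acts as the cathode, so E°_cell = +0.85 − (-0.74) = 1.59 V.
Balancing electrons gives n = 6; the reaction quotient is Q = [Cr³⁺]^2/[Hg²⁺]^3 = 2.5 × 10^5.
E = E° − (RT/nF) ln Q = 1.59 − (8.314×323)/(6×96500) × (12.429) = 1.590 − 0.058 = 1.532 V.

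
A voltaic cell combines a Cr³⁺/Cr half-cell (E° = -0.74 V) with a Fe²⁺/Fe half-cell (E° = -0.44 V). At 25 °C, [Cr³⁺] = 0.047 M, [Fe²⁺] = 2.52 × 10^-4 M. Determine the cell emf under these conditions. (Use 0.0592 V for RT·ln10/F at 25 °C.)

The Fe²⁺/Fe couple has the higher reduction potential and acts as the cathode, so E°_cell = -0.44 − (-0.74) = 0.30 V.
Balancing electrons gives n = 6; the reaction quotient is Q = [Cr³⁺]^2/[Fe²⁺]^3 = 1.38 × 10^8.
At 25 °C, E = E° − (0.0592/n) log Q = 0.30 − (0.0592/6)(8.140) = 0.300 − 0.080 = 0.220 V.

0.220 V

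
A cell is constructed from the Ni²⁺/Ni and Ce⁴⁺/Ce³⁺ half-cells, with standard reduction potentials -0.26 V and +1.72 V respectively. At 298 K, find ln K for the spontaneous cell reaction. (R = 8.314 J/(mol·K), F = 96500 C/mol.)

ln K = 154.2

E°_cell = +1.72 − (-0.26) = 1.98 V, with n = 2 electrons transferred.
At equilibrium E = 0, so the Nernst equation gives ln K = nFE°/RT = (2)(96500)(1.98)/((8.314)(298)) = 154.24.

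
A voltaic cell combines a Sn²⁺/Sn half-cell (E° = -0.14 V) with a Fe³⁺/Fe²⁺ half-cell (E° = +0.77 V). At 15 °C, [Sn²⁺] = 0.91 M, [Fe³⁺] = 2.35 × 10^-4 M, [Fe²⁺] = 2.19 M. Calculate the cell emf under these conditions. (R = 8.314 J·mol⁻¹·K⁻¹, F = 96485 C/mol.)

The Fe³⁺/Fe²⁺ couple has the higher reduction potential and acts as the cathode, so E°_cell = +0.77 − (-0.14) = 0.91 V.
Balancing electrons gives n = 2; the reaction quotient is Q = [Sn²⁺]·[Fe²⁺]^2/[Fe³⁺]^2 = 7.9 × 10^7.
E = E° − (RT/nF) ln Q = 0.91 − (8.314×288)/(2×96485) × (18.185) = 0.910 − 0.226 = 0.684 V.

0.684 V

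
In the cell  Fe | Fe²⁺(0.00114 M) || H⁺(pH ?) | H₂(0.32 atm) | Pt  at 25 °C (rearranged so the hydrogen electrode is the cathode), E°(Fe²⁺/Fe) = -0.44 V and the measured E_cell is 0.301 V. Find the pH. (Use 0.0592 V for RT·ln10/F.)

pH = 4.07

E°_cell = 0.44 V and n = 2.
log Q = n(E° − E)/0.0592 = 2×(0.44 − 0.301)/0.0592 = 4.696.
With Q = [Fe²⁺]·P(H₂) / [H⁺]^2, solving for [H⁺] gives log[H⁺] = -4.067, so pH = 4.07.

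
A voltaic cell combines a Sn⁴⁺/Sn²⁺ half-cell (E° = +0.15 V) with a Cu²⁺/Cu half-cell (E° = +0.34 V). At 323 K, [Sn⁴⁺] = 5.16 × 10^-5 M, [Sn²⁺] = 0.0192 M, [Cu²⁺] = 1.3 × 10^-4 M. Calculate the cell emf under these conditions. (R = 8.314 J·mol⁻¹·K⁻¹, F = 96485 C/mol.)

The Cu²⁺/Cu couple has the higher reduction potential and acts as the cathode, so E°_cell = +0.34 − (+0.15) = 0.19 V.
Balancing electrons gives n = 2; the reaction quotient is Q = [Sn⁴⁺]/([Sn²⁺]·[Cu²⁺]) = 20.7.
E = E° − (RT/nF) ln Q = 0.19 − (8.314×323)/(2×96485) × (3.029) = 0.190 − 0.042 = 0.148 V.

0.148 V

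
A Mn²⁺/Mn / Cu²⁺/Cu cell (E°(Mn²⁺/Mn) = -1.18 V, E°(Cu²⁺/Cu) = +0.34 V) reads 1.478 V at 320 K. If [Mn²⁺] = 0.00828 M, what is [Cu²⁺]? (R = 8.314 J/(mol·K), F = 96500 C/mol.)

From the Nernst equation, ln Q = nF(E° − E)/RT = 2×96500×(1.52 − 1.478)/(8.314×320) = 3.047, so Q = 21.0.
With Q = [Mn²⁺]/[Cu²⁺] and the known concentrations, [Cu²⁺] in the denominator gives [Cu²⁺] = 3.9 × 10^-4 M.

3.9 × 10^-4 M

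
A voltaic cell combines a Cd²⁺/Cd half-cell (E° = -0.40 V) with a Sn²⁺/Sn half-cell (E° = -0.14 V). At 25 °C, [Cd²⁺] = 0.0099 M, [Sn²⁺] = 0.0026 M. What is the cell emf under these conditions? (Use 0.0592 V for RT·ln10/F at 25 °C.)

The Sn²⁺/Sn couple has the higher reduction potential and acts as the cathode, so E°_cell = -0.14 − (-0.40) = 0.26 V.
Balancing electrons gives n = 2; the reaction quotient is Q = [Cd²⁺]/[Sn²⁺] = 3.81.
At 25 °C, E = E° − (0.0592/n) log Q = 0.26 − (0.0592/2)(0.581) = 0.260 − 0.017 = 0.243 V.

0.243 V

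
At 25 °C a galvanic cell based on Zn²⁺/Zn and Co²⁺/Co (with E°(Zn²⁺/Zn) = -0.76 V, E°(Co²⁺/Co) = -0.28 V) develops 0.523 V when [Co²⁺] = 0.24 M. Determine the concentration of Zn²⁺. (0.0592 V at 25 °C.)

0.0085 M

From the Nernst equation, log Q = n(E° − E)/0.0592 = 2(0.48 − 0.523)/0.0592 = -1.453, so Q = 0.0353.
With Q = [Zn²⁺]/[Co²⁺] and the known concentrations, [Zn²⁺] in the numerator gives [Zn²⁺] = 0.0085 M.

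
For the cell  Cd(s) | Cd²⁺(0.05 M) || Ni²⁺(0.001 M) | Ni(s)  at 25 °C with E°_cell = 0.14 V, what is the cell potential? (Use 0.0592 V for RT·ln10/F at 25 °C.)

Balancing electrons gives n = 2; the reaction quotient is Q = [Cd²⁺]/[Ni²⁺] = 50.0.
At 25 °C, E = E° − (0.0592/n) log Q = 0.14 − (0.0592/2)(1.699) = 0.140 − 0.050 = 0.090 V.

0.090 V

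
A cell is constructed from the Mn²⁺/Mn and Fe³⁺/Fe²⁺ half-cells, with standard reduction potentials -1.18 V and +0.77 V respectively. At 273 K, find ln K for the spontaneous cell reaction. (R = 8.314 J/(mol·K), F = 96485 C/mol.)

E°_cell = +0.77 − (-1.18) = 1.95 V, with n = 2 electrons transferred.
At equilibrium E = 0, so the Nernst equation gives ln K = nFE°/RT = (2)(96485)(1.95)/((8.314)(273)) = 165.79.

ln K = 165.8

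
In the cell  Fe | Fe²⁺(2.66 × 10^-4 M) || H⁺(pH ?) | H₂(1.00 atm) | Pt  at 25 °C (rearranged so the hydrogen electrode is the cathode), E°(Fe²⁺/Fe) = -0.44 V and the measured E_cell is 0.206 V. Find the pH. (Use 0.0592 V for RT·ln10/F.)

E°_cell = 0.44 V and n = 2.
log Q = n(E° − E)/0.0592 = 2×(0.44 − 0.206)/0.0592 = 7.905.
With Q = [Fe²⁺]·P(H₂) / [H⁺]^2, solving for [H⁺] gives log[H⁺] = -5.740, so pH = 5.74.

pH = 5.74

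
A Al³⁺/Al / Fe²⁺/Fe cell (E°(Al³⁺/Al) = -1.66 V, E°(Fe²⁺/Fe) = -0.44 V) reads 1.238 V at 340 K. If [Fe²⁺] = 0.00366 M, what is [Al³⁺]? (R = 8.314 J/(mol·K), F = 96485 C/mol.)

From the Nernst equation, ln Q = nF(E° − E)/RT = 6×96485×(1.22 − 1.238)/(8.314×340) = -3.686, so Q = 0.0251.
With Q = [Al³⁺]^2/[Fe²⁺]^3 and the known concentrations, [Al³⁺]^2 in the numerator gives [Al³⁺] = 3.5 × 10^-5 M.

3.5 × 10^-5 M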